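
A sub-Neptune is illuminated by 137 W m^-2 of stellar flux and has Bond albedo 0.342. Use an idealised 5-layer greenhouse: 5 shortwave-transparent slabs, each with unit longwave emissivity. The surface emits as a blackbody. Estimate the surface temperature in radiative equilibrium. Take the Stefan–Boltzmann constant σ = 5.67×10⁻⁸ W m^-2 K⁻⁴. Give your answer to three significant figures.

Top-of-atmosphere balance: σT_e⁴ = S(1−α)/4 = 22.54 W m^-2 → T_e = 141.2 K.
With N = 5 opaque layers, T_s = (N+1)^(1/4)·T_e = 6^(1/4)·141.2 = 221.0 K.

221 K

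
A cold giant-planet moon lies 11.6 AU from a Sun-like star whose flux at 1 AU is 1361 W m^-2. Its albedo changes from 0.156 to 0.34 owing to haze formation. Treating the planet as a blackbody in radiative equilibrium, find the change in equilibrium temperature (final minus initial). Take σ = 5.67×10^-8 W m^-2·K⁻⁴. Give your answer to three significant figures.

Irradiance scales as 1/d², so S = 1361 W m^-2 × (1/11.6)² = 10.11 W m^-2.
Initial: T₁ = [S(1−0.156)/(4σ)]^(1/4) = 78.33 K.
Final:   T₂ = [S(1−0.34)/(4σ)]^(1/4) = 73.66 K.
Change: 73.66 − 78.33 = -4.670 K.

-4.67 K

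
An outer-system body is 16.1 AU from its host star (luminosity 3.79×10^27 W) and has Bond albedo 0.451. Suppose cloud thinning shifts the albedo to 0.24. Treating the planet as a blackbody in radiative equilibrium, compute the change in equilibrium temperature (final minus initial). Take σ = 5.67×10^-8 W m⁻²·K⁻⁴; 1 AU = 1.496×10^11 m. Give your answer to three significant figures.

8.97 K

d = 16.1 × 1.496×10^11 m = 2.409×10^12 m.
Flux at the orbit: S = L/(4πd²) = 3.79×10^27/(4π·(2.41×10^12)²) = 51.99 W m⁻².
With α = 0.451, T₁ = 105.9 K.
Final:   T₂ = [S(1−0.24)/(4σ)]^(1/4) = 114.9 K.
ΔT = T₂ − T₁ = 8.971 K.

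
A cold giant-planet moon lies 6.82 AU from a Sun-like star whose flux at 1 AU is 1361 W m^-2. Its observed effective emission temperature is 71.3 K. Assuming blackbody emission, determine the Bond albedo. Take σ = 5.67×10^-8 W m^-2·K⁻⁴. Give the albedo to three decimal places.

By the inverse-square law, S = 1361/6.82² = 29.26 W m^-2.
From σT⁴ = S(1−α)/4 we invert for α: 1−α = 4σT⁴/S.
σT⁴ = 1.465 W m^-2, so 4σT⁴ = 5.861 W m^-2.
Hence α = 1 − 5.861/29.26 = 0.7997.

0.800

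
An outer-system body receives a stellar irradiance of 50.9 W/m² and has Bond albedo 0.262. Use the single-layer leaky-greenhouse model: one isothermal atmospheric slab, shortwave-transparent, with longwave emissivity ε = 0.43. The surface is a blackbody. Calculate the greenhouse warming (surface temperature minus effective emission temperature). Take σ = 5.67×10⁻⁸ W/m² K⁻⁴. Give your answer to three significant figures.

The planet radiates to space at T_e = [S(1−α)/(4σ)]^(1/4) = 113.4 K.
For a single slab of emissivity ε, T_s⁴ = 2T_e⁴/(2−ε); thus T_s = 113.4·(1.274)^(1/4) = 120.5 K.
The atmosphere warms the surface by 7.077 K.

7.08 K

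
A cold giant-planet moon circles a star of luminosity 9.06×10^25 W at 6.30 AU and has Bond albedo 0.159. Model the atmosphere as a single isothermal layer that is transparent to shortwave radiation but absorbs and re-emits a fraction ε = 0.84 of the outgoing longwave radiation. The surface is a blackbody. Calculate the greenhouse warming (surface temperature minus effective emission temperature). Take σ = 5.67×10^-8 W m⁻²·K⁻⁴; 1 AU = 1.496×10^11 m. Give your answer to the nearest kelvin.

11 K

Orbital distance: d = 6.30 AU = 9.425×10^11 m.
Spreading L over a sphere of radius d: S = 9.06×10^25/(4π·9.42×10^11²) = 8.117 W m⁻².
At the top of the atmosphere, σT_e⁴ = S(1−α)/4 = 1.707 W m⁻², giving T_e = 74.07 K.
For a single slab of emissivity ε, T_s⁴ = 2T_e⁴/(2−ε); thus T_s = 74.07·(1.724)^(1/4) = 84.87 K.
Greenhouse warming: T_s − T_e = 10.81 K.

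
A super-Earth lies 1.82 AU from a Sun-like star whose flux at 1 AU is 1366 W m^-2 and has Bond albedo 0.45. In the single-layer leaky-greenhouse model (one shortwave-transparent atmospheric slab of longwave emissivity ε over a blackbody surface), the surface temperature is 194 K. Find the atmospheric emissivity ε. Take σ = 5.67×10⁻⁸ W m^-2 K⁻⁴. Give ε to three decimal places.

0.588

Irradiance scales as 1/d², so S = 1366 W m^-2 × (1/1.82)² = 412.4 W m^-2.
TOA balance gives T_e = 177.8 K.
Inverting T_s⁴ = 2T_e⁴/(2−ε): (T_e/T_s)⁴ = 0.7060, so ε = 2(1 − 0.7060) = 0.5879.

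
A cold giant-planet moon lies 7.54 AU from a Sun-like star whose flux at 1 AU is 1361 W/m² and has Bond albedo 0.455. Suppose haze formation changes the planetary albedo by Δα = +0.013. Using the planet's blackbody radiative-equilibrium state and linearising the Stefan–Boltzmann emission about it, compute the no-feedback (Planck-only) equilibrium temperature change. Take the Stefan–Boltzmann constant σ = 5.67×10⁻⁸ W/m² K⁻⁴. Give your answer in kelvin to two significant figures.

Irradiance scales as 1/d², so S = 1361 W/m² × (1/7.54)² = 23.94 W/m².
Reference equilibrium: T_e = [S(1−α)/(4σ)]^(1/4) = 87.09 K.
ΔF = −(S/4)Δα = −(23.94/4)×(+0.013) = -0.07780 W/m².
Planck response: λ_P = 4σT_e³ = 4·5.67×10⁻⁸·(87.09)³ = 0.1498 W/m²/K.
ΔT₀ = ΔF/λ_P = -0.07780/0.1498 = -0.519 K.

-0.52 K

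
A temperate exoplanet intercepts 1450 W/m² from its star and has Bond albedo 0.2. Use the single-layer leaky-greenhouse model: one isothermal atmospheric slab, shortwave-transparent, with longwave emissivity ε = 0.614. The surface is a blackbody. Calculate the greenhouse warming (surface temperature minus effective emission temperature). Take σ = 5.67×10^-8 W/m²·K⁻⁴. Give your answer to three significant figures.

At the top of the atmosphere, σT_e⁴ = S(1−α)/4 = 290.0 W/m², giving T_e = 267.4 K.
Surface balance with a leaky layer gives σT_s⁴ = σT_e⁴·2/(2−ε), so T_s = T_e·[2/(2−0.614)]^(1/4) = 293.1 K.
Greenhouse warming: T_s − T_e = 25.68 K.

25.7 K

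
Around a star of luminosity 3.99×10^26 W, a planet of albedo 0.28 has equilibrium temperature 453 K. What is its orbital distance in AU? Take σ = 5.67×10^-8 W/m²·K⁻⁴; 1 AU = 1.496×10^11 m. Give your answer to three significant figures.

The flux needed for this T is 4σT⁴/(1−0.28) = 13260 W/m².
From L = 4πd²S, d = √(3.99×10^26/(4π·13260)) = 4.892×10^10 m = 0.3270 AU.

0.327 AU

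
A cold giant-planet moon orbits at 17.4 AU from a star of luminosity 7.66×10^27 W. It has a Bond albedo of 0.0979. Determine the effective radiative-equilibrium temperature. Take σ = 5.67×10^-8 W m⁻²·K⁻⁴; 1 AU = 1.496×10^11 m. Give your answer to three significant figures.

d = 17.4 × 1.496×10^11 m = 2.603×10^12 m.
S = L/(4πd²) = 89.96 W m⁻².
Absorbed flux (global mean): S(1−α)/4 = 89.96·0.902/4 = 20.29 W m⁻².
In equilibrium σT⁴ equals this, so T = 137.5 K.

138 K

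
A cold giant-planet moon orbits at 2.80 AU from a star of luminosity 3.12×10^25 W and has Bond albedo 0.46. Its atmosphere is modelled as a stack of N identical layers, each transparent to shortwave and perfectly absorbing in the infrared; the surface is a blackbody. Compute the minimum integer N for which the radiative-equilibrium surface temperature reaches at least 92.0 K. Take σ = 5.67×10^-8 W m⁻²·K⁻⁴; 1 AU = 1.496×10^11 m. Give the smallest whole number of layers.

2

Orbital distance: d = 2.80 AU = 4.189×10^11 m.
S = L/(4πd²) = 14.15 W m⁻².
The effective emission temperature is T_e = [S(1−α)/(4σ)]^¼ = 76.19 K.
Need (N+1)T_e⁴ ≥ T_s⁴, i.e. N+1 ≥ (92.0/76.19)⁴ = 2.126.
The minimum whole number is N = 2.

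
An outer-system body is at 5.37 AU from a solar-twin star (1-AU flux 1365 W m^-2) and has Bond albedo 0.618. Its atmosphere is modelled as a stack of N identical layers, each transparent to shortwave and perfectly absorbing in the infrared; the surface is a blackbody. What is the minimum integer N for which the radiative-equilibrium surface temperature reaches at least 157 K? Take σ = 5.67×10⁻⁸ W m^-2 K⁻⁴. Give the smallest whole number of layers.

Irradiance scales as 1/d², so S = 1365 W m^-2 × (1/5.37)² = 47.34 W m^-2.
The effective emission temperature is T_e = [S(1−α)/(4σ)]^¼ = 94.49 K.
Need (N+1)T_e⁴ ≥ T_s⁴, i.e. N+1 ≥ (157/94.49)⁴ = 7.621.
So N ≥ 6.621; the smallest integer is N = 7.

7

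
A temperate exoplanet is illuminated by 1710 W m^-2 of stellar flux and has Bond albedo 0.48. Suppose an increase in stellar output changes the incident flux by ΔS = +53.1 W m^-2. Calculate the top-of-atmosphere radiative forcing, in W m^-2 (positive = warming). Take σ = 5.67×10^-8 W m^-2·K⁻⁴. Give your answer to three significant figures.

6.90 W m^-2

ΔF = Δ[S(1−α)]/4 = (1−0.48)·+53.1/4 = 6.903 W m^-2.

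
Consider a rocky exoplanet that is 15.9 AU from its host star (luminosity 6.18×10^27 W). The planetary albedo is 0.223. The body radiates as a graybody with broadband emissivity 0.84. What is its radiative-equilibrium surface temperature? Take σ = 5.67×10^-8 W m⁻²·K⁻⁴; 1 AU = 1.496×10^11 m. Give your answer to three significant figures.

137 kelvin

Orbital distance: d = 15.9 AU = 2.379×10^12 m.
S = L/(4πd²) = 86.92 W m⁻².
Absorbed flux (global mean): S(1−α)/4 = 86.92·0.777/4 = 16.88 W m⁻².
Equating to εσT⁴ with ε = 0.84: T = (16.88/0.84σ)^(1/4) = 137.2 K.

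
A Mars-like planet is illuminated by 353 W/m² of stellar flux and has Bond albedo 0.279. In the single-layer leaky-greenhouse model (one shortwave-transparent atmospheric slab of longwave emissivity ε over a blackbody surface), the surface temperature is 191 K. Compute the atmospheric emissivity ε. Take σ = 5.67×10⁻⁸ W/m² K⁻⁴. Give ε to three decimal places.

First, T_e = [353.0·(1−0.279)/(4σ)]^(1/4) = 183.0 K.
Since (2−ε)/2 = (T_e/T_s)⁴ = 0.8432, ε = 0.3136.

0.314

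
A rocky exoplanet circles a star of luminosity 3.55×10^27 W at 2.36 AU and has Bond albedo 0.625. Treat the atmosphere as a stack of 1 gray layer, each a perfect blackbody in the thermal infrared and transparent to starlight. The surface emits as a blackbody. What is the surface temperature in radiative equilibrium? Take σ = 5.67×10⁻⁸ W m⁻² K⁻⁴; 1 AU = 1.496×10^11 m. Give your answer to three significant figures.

Orbital distance: d = 2.36 AU = 3.531×10^11 m.
Flux at the orbit: S = L/(4πd²) = 3.55×10^27/(4π·(3.53×10^11)²) = 2266 W m⁻².
The effective emission temperature is T_e = [S(1−α)/(4σ)]^¼ = 247.4 K.
For an N-layer opaque stack, T_s⁴ = (N+1)T_e⁴, hence T_s = (2)^(1/4)×247.4 K = 294.2 K.

294 kelvin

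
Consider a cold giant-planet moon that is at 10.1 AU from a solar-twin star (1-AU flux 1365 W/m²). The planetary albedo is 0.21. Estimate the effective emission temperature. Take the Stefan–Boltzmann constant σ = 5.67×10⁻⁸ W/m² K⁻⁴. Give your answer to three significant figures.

Irradiance scales as 1/d², so S = 1365 W/m² × (1/10.1)² = 13.38 W/m².
Absorbed flux (global mean): S(1−α)/4 = 13.38·0.79/4 = 2.643 W/m².
In equilibrium σT⁴ equals this, so T = 82.63 K.

82.6 kelvin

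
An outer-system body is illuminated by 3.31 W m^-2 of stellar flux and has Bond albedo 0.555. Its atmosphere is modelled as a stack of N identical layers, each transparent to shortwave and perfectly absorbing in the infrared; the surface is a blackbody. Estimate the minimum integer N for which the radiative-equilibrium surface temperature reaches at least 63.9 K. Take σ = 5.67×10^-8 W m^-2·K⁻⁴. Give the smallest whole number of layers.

The effective emission temperature is T_e = [S(1−α)/(4σ)]^¼ = 50.48 K.
Since T_s⁴ = (N+1)T_e⁴, we need N ≥ (T_s/T_e)⁴ − 1 = 1.567.
Rounding up, N = 2.

2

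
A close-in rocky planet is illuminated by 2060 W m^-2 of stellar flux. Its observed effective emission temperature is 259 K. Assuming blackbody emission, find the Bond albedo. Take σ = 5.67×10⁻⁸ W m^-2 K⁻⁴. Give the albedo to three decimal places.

0.505

From σT⁴ = S(1−α)/4 we invert for α: 1−α = 4σT⁴/S.
σT⁴ = 255.1 W m^-2, so 4σT⁴ = 1021 W m^-2.
Hence α = 1 − 1021/2060 = 0.5046.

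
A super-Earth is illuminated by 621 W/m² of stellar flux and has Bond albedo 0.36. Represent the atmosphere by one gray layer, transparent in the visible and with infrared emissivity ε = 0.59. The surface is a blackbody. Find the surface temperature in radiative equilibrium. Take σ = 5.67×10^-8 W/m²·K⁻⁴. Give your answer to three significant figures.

The planet radiates to space at T_e = [S(1−α)/(4σ)]^(1/4) = 204.6 K.
For a single slab of emissivity ε, T_s⁴ = 2T_e⁴/(2−ε); thus T_s = 204.6·(1.418)^(1/4) = 223.3 K.

223 K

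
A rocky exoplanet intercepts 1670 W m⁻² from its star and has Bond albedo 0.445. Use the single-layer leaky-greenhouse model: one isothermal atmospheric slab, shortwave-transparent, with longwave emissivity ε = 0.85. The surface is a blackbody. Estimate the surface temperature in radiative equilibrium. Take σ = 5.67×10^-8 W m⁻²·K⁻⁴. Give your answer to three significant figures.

290 K

The planet radiates to space at T_e = [S(1−α)/(4σ)]^(1/4) = 252.8 K.
For a single slab of emissivity ε, T_s⁴ = 2T_e⁴/(2−ε); thus T_s = 252.8·(1.739)^(1/4) = 290.4 K.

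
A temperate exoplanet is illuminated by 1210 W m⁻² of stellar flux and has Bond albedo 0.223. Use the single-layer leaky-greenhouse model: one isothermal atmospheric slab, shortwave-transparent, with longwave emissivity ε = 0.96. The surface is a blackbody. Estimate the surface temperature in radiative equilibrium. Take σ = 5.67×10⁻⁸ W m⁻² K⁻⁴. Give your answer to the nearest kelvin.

The planet radiates to space at T_e = [S(1−α)/(4σ)]^(1/4) = 253.7 K.
Surface balance with a leaky layer gives σT_s⁴ = σT_e⁴·2/(2−ε), so T_s = T_e·[2/(2−0.96)]^(1/4) = 298.8 K.

299 K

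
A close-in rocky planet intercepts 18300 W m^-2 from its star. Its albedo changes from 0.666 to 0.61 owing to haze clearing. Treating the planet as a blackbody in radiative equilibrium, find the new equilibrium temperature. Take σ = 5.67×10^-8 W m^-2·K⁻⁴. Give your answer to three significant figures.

T₂ = [S(1−α₂)/(4σ)]^(1/4) = [18300·0.39/(4σ)]^(1/4) = 421.2 K.

421 K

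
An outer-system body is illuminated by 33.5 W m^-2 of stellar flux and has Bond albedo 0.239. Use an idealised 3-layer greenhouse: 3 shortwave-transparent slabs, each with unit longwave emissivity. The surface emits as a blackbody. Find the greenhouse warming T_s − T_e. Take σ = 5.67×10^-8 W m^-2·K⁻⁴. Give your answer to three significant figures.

42.7 kelvin

Top-of-atmosphere balance: σT_e⁴ = S(1−α)/4 = 6.373 W m^-2 → T_e = 103.0 K.
T_s = (N+1)^(1/4)·T_e = 145.6 K.
So the greenhouse effect raises the surface by 145.6 − 103.0 = 42.65 K.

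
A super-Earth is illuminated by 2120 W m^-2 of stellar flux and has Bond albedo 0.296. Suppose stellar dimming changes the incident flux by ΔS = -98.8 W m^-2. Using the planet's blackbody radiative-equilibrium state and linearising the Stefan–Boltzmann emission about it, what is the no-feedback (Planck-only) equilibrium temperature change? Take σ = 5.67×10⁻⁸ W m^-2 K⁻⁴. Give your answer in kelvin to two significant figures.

-3.3 K

Unperturbed T_e = [2120·(1−0.296)/(4σ)]^¼ = 284.8 K.
TOA radiative forcing: ΔF = (1−α)ΔS/4 = 0.704·(-98.8)/4 = -17.39 W m^-2.
Linearising σT⁴ gives d(σT⁴)/dT = 4σT_e³ = 5.240 W m^-2 per K.
So ΔT₀ = -17.39/5.240 = -3.32 K.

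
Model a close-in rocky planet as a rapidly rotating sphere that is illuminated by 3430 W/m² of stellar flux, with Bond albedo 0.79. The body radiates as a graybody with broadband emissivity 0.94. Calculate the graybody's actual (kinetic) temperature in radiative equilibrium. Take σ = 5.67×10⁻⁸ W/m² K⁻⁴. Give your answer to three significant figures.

Averaging over the sphere, the absorbed flux is S(1−α)/4 = 180.1 W/m².
Radiative balance εσT⁴ = 180.1 gives T = [180.1/(0.94·σ)]^(1/4) = 241.1 K.

241 kelvin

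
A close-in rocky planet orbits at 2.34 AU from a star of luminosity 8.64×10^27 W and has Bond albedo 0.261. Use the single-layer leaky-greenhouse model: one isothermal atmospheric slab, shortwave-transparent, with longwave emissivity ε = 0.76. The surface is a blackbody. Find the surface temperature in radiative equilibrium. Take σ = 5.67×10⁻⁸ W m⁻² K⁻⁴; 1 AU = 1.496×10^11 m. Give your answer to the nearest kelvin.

Orbital distance: d = 2.34 AU = 3.501×10^11 m.
Spreading L over a sphere of radius d: S = 8.64×10^27/(4π·3.50×10^11²) = 5611 W m⁻².
The planet radiates to space at T_e = [S(1−α)/(4σ)]^(1/4) = 367.7 K.
The surface balance (absorbed SW + ε·downward IR = σT_s⁴) with T_a⁴ = T_s⁴/2 reduces to T_s = T_e·[2/(2−ε)]^¼ = 414.4 K.

414 K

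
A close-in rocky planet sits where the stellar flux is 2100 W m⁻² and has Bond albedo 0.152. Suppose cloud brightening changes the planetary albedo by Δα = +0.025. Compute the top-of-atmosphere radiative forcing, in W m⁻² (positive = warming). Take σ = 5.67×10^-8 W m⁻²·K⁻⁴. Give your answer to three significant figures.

-13.1 W m⁻²

The change in absorbed flux is Δ[S(1−α)/4] = −SΔα/4 = -13.12 W m⁻².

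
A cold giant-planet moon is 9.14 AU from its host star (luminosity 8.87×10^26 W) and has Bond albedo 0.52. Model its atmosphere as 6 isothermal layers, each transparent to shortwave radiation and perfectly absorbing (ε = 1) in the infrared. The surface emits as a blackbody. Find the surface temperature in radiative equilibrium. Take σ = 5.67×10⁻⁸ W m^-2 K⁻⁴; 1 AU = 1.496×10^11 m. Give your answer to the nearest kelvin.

154 K

d = 9.14 × 1.496×10^11 m = 1.367×10^12 m.
Spreading L over a sphere of radius d: S = 8.87×10^26/(4π·1.37×10^12²) = 37.75 W m^-2.
OLR = S(1−α)/4 = 4.530 W m^-2; the top layer radiates at T_e = 94.55 K.
With N = 6 opaque layers, T_s = (N+1)^(1/4)·T_e = 7^(1/4)·94.55 = 153.8 K.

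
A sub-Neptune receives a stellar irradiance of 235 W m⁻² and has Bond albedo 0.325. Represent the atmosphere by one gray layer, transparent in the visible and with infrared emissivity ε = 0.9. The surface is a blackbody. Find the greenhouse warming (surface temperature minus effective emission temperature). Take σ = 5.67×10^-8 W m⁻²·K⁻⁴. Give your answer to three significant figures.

The planet radiates to space at T_e = [S(1−α)/(4σ)]^(1/4) = 162.6 K.
For a single slab of emissivity ε, T_s⁴ = 2T_e⁴/(2−ε); thus T_s = 162.6·(1.818)^(1/4) = 188.8 K.
The atmosphere warms the surface by 26.22 K.

26.2 kelvin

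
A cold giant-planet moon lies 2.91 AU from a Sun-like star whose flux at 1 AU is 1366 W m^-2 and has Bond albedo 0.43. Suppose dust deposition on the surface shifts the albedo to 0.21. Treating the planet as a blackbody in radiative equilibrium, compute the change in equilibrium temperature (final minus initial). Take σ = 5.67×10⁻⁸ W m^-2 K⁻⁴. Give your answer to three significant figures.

Flux at the orbit: S = 1366/(2.91)² = 161.3 W m^-2.
Initial: T₁ = [S(1−0.43)/(4σ)]^(1/4) = 141.9 K.
After:  T₂ = [161.3·0.79/(4σ)]^(1/4) = 154.0 K.
ΔT = T₂ − T₁ = 12.06 K.

12.1 K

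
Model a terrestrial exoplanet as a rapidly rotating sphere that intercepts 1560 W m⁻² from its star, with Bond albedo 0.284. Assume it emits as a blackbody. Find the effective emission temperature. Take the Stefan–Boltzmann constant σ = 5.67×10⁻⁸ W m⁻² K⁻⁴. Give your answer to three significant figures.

Absorbed flux (global mean): S(1−α)/4 = 1560·0.716/4 = 279.2 W m⁻².
Set σT⁴ = 279.2 → T = (279.2/σ)^(1/4) = 264.9 K.

265 kelvin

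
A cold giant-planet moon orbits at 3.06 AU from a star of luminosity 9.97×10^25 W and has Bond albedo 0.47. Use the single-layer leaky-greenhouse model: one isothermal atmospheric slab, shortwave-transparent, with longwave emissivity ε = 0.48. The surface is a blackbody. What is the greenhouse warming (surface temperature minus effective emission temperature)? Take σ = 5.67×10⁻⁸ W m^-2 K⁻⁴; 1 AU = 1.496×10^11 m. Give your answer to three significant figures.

6.89 kelvin

d = 3.06 × 1.496×10^11 m = 4.578×10^11 m.
Spreading L over a sphere of radius d: S = 9.97×10^25/(4π·4.58×10^11²) = 37.86 W m^-2.
The planet radiates to space at T_e = [S(1−α)/(4σ)]^(1/4) = 96.98 K.
For a single slab of emissivity ε, T_s⁴ = 2T_e⁴/(2−ε); thus T_s = 96.98·(1.316)^(1/4) = 103.9 K.
T_s − T_e = 103.9 − 96.98 = 6.888 K.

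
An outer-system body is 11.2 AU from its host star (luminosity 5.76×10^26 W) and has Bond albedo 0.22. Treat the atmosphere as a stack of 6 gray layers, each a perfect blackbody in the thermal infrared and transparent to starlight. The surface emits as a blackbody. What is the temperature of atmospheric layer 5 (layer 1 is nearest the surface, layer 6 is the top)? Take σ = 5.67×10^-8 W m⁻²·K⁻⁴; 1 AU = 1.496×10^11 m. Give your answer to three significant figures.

Orbital distance: d = 11.2 AU = 1.676×10^12 m.
Flux at the orbit: S = L/(4πd²) = 5.76×10^26/(4π·(1.68×10^12)²) = 16.33 W m⁻².
The effective emission temperature is T_e = [S(1−α)/(4σ)]^¼ = 86.56 K.
Each opaque layer satisfies 2T_j⁴ = T_{j−1}⁴ + T_{j+1}⁴, giving T_k⁴ = (N+1−k)T_e⁴.
T_5 = (2)^(1/4)·86.56 = 102.9 K.

103 K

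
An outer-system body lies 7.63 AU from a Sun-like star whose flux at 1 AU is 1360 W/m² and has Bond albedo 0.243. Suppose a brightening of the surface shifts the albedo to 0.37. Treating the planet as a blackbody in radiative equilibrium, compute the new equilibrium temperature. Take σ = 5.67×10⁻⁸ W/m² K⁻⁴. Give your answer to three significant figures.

Flux at the orbit: S = 1360/(7.63)² = 23.36 W/m².
With the new albedo, S(1−α₂)/4 = 3.679 W/m², so T₂ = 89.75 K.

89.8 K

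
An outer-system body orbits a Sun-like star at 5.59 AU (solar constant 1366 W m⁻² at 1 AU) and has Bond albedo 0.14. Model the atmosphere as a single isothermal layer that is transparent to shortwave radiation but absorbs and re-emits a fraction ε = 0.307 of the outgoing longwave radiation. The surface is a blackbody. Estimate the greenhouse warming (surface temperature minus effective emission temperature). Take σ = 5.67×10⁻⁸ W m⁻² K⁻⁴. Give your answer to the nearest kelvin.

By the inverse-square law, S = 1366/5.59² = 43.71 W m⁻².
At the top of the atmosphere, σT_e⁴ = S(1−α)/4 = 9.399 W m⁻², giving T_e = 113.5 K.
Surface balance with a leaky layer gives σT_s⁴ = σT_e⁴·2/(2−ε), so T_s = T_e·[2/(2−0.307)]^(1/4) = 118.3 K.
T_s − T_e = 118.3 − 113.5 = 4.827 K.

5 K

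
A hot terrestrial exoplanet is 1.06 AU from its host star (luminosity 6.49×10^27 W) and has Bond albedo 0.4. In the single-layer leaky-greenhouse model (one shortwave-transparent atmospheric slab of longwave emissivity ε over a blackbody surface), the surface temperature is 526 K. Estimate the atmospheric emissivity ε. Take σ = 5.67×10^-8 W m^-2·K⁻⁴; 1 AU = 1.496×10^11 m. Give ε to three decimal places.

0.580

Orbital distance: d = 1.06 AU = 1.586×10^11 m.
Spreading L over a sphere of radius d: S = 6.49×10^27/(4π·1.59×10^11²) = 20540 W m^-2.
First, T_e = [20540·(1−0.4)/(4σ)]^(1/4) = 482.8 K.
Since (2−ε)/2 = (T_e/T_s)⁴ = 0.7098, ε = 0.5804.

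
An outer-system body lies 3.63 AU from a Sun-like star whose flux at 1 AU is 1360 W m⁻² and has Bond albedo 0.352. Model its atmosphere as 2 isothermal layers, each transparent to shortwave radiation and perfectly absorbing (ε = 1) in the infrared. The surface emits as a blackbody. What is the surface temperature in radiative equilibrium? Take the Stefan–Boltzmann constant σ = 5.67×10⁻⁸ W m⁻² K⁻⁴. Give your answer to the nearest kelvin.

By the inverse-square law, S = 1360/3.63² = 103.2 W m⁻².
The effective emission temperature is T_e = [S(1−α)/(4σ)]^¼ = 131.0 K.
With N = 2 opaque layers, T_s = (N+1)^(1/4)·T_e = 3^(1/4)·131.0 = 172.5 K.

172 K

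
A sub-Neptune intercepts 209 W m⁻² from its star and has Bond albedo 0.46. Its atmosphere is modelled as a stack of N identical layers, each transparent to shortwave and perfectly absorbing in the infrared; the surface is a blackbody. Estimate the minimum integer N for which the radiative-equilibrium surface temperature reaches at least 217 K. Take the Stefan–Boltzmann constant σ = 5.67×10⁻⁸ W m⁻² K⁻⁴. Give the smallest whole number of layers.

Top-of-atmosphere balance: σT_e⁴ = S(1−α)/4 = 28.22 W m⁻² → T_e = 149.4 K.
T_s = (N+1)^(1/4)·T_e ≥ 217 K requires N+1 ≥ (T_s/T_e)⁴ = (217/149.4)⁴ = 4.456.
The minimum whole number is N = 4.

4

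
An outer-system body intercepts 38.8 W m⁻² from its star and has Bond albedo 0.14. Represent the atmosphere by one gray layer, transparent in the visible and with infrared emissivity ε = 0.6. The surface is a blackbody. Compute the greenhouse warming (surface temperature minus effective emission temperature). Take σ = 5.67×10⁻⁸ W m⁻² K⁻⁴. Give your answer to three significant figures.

10.3 kelvin

The planet radiates to space at T_e = [S(1−α)/(4σ)]^(1/4) = 110.1 K.
The surface balance (absorbed SW + ε·downward IR = σT_s⁴) with T_a⁴ = T_s⁴/2 reduces to T_s = T_e·[2/(2−ε)]^¼ = 120.4 K.
T_s − T_e = 120.4 − 110.1 = 10.27 K.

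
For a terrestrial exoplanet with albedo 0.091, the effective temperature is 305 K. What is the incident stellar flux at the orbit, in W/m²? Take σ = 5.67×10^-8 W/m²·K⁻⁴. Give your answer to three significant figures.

From S(1−α)/4 = σT⁴: S = 4σT⁴/(1−α).
σT⁴ = 5.67×10⁻⁸·(305)⁴ = 490.7 W/m².
So S = 4×490.7/(1−0.091) = 2159 W/m².

2160 W/m²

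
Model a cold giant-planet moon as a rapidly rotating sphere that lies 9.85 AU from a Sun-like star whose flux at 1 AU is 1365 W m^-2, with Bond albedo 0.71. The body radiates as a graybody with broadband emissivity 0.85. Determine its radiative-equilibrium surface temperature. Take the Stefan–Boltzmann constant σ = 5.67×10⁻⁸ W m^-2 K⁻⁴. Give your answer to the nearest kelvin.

68 K

Flux at the orbit: S = 1365/(9.85)² = 14.07 W m^-2.
The planet absorbs (1−α)S over its disc πR² and re-emits over 4πR², so the mean absorbed flux is (1−0.71)·14.07/4 = 1.020 W m^-2.
Equating to εσT⁴ with ε = 0.85: T = (1.020/0.85σ)^(1/4) = 67.83 K.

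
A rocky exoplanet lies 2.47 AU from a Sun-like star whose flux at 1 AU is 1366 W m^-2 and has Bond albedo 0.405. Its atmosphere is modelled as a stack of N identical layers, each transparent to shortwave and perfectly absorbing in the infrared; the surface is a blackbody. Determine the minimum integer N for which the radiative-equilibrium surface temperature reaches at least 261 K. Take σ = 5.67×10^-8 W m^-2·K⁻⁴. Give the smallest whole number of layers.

Irradiance scales as 1/d², so S = 1366 W m^-2 × (1/2.47)² = 223.9 W m^-2.
OLR = S(1−α)/4 = 33.31 W m^-2; the top layer radiates at T_e = 155.7 K.
Since T_s⁴ = (N+1)T_e⁴, we need N ≥ (T_s/T_e)⁴ − 1 = 6.900.
So N ≥ 6.900; the smallest integer is N = 7.

7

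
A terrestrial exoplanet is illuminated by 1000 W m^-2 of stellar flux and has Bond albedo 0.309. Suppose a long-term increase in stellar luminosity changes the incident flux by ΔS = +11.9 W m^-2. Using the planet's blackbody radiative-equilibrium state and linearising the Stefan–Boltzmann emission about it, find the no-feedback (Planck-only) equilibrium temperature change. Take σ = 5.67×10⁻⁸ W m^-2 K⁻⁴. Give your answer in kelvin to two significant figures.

The baseline emission temperature is T_e = 234.9 K.
TOA radiative forcing: ΔF = (1−α)ΔS/4 = 0.691·(+11.9)/4 = 2.056 W m^-2.
Planck response: λ_P = 4σT_e³ = 4·5.67×10⁻⁸·(234.9)³ = 2.941 W m^-2/K.
Hence the no-feedback warming is ΔF/(4σT_e³) = 0.699 K.

0.70 kelvin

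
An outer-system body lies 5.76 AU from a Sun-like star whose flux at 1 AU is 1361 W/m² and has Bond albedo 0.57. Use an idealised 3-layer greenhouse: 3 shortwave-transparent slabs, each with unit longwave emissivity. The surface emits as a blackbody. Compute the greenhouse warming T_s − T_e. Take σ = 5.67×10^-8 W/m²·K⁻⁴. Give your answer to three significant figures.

38.9 kelvin

By the inverse-square law, S = 1361/5.76² = 41.02 W/m².
Top-of-atmosphere balance: σT_e⁴ = S(1−α)/4 = 4.410 W/m² → T_e = 93.91 K.
Surface: T_s = (4)^¼·T_e = 132.8 K.
Warming: T_s − T_e = 38.90 K.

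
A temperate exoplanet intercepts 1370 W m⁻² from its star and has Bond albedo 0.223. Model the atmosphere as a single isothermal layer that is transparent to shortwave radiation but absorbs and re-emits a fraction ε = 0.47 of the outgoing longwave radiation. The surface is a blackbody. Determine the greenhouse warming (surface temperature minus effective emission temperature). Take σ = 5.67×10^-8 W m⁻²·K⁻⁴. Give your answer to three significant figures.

18.1 K

At the top of the atmosphere, σT_e⁴ = S(1−α)/4 = 266.1 W m⁻², giving T_e = 261.7 K.
The surface balance (absorbed SW + ε·downward IR = σT_s⁴) with T_a⁴ = T_s⁴/2 reduces to T_s = T_e·[2/(2−ε)]^¼ = 279.9 K.
T_s − T_e = 279.9 − 261.7 = 18.13 K.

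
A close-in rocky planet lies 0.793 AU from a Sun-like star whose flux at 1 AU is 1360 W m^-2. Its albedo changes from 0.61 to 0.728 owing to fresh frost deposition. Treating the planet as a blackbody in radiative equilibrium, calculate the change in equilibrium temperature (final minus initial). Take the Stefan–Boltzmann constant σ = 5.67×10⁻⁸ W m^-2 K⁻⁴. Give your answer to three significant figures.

-21.3 kelvin

By the inverse-square law, S = 1360/0.793² = 2163 W m^-2.
Initial: T₁ = [S(1−0.61)/(4σ)]^(1/4) = 246.9 K.
After:  T₂ = [2163·0.272/(4σ)]^(1/4) = 225.7 K.
Change: 225.7 − 246.9 = -21.27 K.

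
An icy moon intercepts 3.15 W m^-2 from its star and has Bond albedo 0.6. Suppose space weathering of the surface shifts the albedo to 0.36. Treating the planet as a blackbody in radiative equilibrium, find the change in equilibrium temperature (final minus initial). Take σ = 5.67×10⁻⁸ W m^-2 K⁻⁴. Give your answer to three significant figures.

With α = 0.6, T₁ = 48.55 K.
After:  T₂ = [3.150·0.64/(4σ)]^(1/4) = 54.60 K.
ΔT = T₂ − T₁ = 6.053 K.

6.05 kelvin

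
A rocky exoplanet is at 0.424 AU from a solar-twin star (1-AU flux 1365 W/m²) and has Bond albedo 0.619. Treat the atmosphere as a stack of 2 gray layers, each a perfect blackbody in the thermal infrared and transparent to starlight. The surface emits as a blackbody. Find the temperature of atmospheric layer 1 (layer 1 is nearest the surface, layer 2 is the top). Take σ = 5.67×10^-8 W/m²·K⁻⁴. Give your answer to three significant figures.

400 K

By the inverse-square law, S = 1365/0.424² = 7593 W/m².
OLR = S(1−α)/4 = 723.2 W/m²; the top layer radiates at T_e = 336.1 K.
Each opaque layer satisfies 2T_j⁴ = T_{j−1}⁴ + T_{j+1}⁴, giving T_k⁴ = (N+1−k)T_e⁴.
With k = 1: T_1 = (2+1−1)^¼·336.1 K = 399.6 K.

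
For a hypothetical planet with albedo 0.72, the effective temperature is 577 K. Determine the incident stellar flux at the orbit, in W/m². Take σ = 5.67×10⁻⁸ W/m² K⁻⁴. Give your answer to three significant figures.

89800 W/m²

Invert the energy balance for S: S = 4σT⁴/(1−α).
σT⁴ = 5.67×10⁻⁸·(577)⁴ = 6285 W/m².
So S = 4×6285/(1−0.72) = 89780 W/m².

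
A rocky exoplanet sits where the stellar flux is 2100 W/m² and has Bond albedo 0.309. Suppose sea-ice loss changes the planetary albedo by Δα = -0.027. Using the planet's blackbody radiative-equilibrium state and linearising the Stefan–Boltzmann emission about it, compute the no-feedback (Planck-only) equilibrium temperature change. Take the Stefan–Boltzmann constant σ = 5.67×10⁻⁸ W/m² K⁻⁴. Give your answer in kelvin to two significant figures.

2.8 K

The baseline emission temperature is T_e = 282.8 K.
ΔF = −(S/4)Δα = −(2100/4)×(-0.027) = 14.18 W/m².
Planck response: λ_P = 4σT_e³ = 4·5.67×10⁻⁸·(282.8)³ = 5.131 W/m²/K.
Hence the no-feedback warming is ΔF/(4σT_e³) = 2.76 K.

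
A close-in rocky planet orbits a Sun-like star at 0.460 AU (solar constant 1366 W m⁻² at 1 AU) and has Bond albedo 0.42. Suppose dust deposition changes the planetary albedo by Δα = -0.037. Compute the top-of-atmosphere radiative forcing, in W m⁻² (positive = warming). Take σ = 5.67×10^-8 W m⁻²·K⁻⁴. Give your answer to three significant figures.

Flux at the orbit: S = 1366/(0.460)² = 6456 W m⁻².
ΔF = −(S/4)Δα = −(6456/4)×(-0.037) = 59.71 W m⁻².

59.7 W m⁻²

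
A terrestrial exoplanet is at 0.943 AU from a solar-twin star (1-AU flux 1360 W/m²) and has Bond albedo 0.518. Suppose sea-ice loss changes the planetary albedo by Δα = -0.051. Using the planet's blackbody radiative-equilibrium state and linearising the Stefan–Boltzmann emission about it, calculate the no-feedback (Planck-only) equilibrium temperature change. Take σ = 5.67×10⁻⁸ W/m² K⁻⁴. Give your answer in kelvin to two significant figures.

6.3 K

Flux at the orbit: S = 1360/(0.943)² = 1529 W/m².
Unperturbed T_e = [1529·(1−0.518)/(4σ)]^¼ = 238.8 K.
The change in absorbed flux is Δ[S(1−α)/4] = −SΔα/4 = 19.50 W/m².
The Planck feedback parameter is 4σT_e³ = 3.087 W/m²/K.
Hence the no-feedback warming is ΔF/(4σT_e³) = 6.32 K.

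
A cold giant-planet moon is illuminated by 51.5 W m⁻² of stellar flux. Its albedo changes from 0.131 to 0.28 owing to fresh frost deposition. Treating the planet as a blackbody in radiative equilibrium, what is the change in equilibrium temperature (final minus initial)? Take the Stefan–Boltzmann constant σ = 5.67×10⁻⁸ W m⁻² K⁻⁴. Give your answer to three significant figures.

Before: T₁ = [51.50·0.869/(4σ)]^(1/4) = 118.5 K.
Final:   T₂ = [S(1−0.28)/(4σ)]^(1/4) = 113.1 K.
Change: 113.1 − 118.5 = -5.444 K.

-5.44 K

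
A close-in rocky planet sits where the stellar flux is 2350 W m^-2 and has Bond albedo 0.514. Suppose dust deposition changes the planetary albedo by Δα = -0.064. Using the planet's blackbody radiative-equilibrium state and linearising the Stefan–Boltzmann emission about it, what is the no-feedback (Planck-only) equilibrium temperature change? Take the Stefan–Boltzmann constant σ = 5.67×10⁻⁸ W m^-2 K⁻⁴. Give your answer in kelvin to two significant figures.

8.8 K

The baseline emission temperature is T_e = 266.4 K.
TOA radiative forcing: ΔF = −S·Δα/4 = −2350·(-0.064)/4 = 37.60 W m^-2.
Planck response: λ_P = 4σT_e³ = 4·5.67×10⁻⁸·(266.4)³ = 4.287 W m^-2/K.
ΔT₀ = ΔF/λ_P = 37.60/4.287 = 8.77 K.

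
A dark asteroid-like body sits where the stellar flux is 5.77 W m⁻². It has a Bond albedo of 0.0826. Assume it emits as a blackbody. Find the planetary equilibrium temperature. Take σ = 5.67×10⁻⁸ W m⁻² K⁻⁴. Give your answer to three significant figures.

69.5 K

Absorbed flux (global mean): S(1−α)/4 = 5.770·0.917/4 = 1.323 W m⁻².
Balancing against σT⁴: T = (1.323/5.67×10⁻⁸)^(1/4) = 69.51 K.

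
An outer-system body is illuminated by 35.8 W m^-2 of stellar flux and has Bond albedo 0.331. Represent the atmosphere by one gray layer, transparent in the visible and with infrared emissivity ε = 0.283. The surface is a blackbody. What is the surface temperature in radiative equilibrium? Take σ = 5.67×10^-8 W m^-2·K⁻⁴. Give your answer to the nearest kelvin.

Effective emission temperature (TOA balance): σT_e⁴ = S(1−α)/4 = 5.988 W m^-2 → T_e = 101.4 K.
The surface balance (absorbed SW + ε·downward IR = σT_s⁴) with T_a⁴ = T_s⁴/2 reduces to T_s = T_e·[2/(2−ε)]^¼ = 105.3 K.

105 kelvin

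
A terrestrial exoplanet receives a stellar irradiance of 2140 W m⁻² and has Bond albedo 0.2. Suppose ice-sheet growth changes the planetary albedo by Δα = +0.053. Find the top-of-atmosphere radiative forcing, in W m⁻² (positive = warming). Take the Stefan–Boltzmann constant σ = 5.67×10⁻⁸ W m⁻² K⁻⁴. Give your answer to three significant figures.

ΔF = −(S/4)Δα = −(2140/4)×(+0.053) = -28.36 W m⁻².

-28.4 W m⁻²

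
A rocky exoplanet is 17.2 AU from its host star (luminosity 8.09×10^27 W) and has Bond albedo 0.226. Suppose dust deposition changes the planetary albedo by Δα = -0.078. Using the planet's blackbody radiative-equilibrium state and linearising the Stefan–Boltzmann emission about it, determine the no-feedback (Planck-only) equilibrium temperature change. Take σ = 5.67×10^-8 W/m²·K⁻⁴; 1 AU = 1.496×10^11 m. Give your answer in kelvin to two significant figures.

3.4 K

d = 17.2 × 1.496×10^11 m = 2.573×10^12 m.
S = L/(4πd²) = 97.23 W/m².
The baseline emission temperature is T_e = 135.0 K.
The change in absorbed flux is Δ[S(1−α)/4] = −SΔα/4 = 1.896 W/m².
The Planck feedback parameter is 4σT_e³ = 0.5576 W/m²/K.
ΔT₀ = ΔF/λ_P = 1.896/0.5576 = 3.40 K.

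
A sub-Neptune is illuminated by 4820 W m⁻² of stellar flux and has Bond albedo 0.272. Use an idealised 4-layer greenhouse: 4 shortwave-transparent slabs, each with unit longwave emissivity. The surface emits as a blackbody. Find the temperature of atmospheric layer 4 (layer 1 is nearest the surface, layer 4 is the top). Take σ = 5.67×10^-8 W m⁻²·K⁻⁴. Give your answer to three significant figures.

353 K

The effective emission temperature is T_e = [S(1−α)/(4σ)]^¼ = 352.7 K.
Each opaque layer satisfies 2T_j⁴ = T_{j−1}⁴ + T_{j+1}⁴, giving T_k⁴ = (N+1−k)T_e⁴.
With k = 4: T_4 = (4+1−4)^¼·352.7 K = 352.7 K.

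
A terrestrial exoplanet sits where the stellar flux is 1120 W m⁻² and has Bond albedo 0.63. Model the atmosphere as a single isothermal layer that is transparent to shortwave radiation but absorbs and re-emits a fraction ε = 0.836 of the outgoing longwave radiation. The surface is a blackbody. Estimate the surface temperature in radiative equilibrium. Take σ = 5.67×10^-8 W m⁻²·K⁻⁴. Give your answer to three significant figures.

237 K

The planet radiates to space at T_e = [S(1−α)/(4σ)]^(1/4) = 206.7 K.
Surface balance with a leaky layer gives σT_s⁴ = σT_e⁴·2/(2−ε), so T_s = T_e·[2/(2−0.836)]^(1/4) = 236.7 K.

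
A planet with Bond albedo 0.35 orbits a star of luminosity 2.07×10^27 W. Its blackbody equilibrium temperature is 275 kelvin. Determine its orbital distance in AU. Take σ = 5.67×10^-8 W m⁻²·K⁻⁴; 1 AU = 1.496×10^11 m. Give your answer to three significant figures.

1.92 AU

The flux needed for this T is 4σT⁴/(1−0.35) = 1996 W m⁻².
Then d = [L/(4πS)]^(1/2) = 2.873×10^11 m, i.e. 1.921 AU.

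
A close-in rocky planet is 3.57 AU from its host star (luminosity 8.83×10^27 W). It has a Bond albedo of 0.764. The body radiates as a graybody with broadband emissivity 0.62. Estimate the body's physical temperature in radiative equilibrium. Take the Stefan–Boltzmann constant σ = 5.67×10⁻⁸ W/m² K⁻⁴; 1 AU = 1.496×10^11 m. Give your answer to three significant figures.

254 K

Orbital distance: d = 3.57 AU = 5.341×10^11 m.
S = L/(4πd²) = 2463 W/m².
The planet absorbs (1−α)S over its disc πR² and re-emits over 4πR², so the mean absorbed flux is (1−0.764)·2463/4 = 145.3 W/m².
Radiative balance εσT⁴ = 145.3 gives T = [145.3/(0.62·σ)]^(1/4) = 253.6 K.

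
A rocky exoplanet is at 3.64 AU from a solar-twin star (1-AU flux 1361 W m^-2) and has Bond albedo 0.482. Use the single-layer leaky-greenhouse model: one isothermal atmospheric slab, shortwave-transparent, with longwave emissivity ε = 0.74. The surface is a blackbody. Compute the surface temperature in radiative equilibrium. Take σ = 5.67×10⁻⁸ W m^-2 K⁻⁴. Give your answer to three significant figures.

139 K

By the inverse-square law, S = 1361/3.64² = 102.7 W m^-2.
At the top of the atmosphere, σT_e⁴ = S(1−α)/4 = 13.30 W m^-2, giving T_e = 123.8 K.
Surface balance with a leaky layer gives σT_s⁴ = σT_e⁴·2/(2−ε), so T_s = T_e·[2/(2−0.74)]^(1/4) = 138.9 K.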